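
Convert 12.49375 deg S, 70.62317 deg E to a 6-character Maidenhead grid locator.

MH57hm

Shift to the Maidenhead origin (180°W, 90°S): lon 250.6232, lat 77.5062.
Field: lon ⌊250.6232/20⌋ = 12 → M; lat ⌊77.5062/10⌋ = 7 → H.
Square: lon ⌊10.6232/2⌋ = 5; lat ⌊7.5062/1⌋ = 7.
Subsquare: lon ⌊0.6232/0.0833333⌋ = 7 → h; lat ⌊0.5062/0.0416667⌋ = 12 → m.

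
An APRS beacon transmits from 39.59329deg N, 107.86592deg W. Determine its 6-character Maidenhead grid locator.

DM69bo

Offset from 180°W / 90°S: lon 72.1341°, lat 129.5933°.
Field: 72.1341/20 → 3 → D, 129.5933/10 → 12 → M; chars DM.
Square: 12.1341/2 → 6, 9.5933/1 → 9; chars 69.
Subsquare: 0.1341/0.0833333 → 1 → b, 0.5933/0.0416667 → 14 → o; chars bo.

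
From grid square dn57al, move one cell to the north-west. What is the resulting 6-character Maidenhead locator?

Longitude subsquare a = 0; −1 → -1, wraps to 23 = x, carry into square.
Longitude square 5; −1 → 4.
Latitude subsquare l = 11; +1 → 12 = m.

DN47xm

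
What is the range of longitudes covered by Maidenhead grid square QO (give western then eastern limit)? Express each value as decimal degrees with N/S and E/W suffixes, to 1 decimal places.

140.0° E, 160.0° E

Field Q=16, O=14: +16·20° lon, +14·10° lat → SW at lon 140°, lat 50°.
Cell spans 20° lon × 10° lat.
west 140.0° E, east 160.0° E.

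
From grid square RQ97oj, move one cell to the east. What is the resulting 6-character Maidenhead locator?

RQ97pj

Longitude subsquare o = 14; +1 → 15 = p.
The latitude characters are unchanged.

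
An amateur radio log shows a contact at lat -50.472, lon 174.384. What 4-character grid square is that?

RD79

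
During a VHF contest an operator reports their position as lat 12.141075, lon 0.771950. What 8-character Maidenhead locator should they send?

JK02jd23

Offset from 180°W / 90°S: lon 180.77195°, lat 102.14108°.
Field: lon ⌊180.77195/20⌋ = 9 → J; lat ⌊102.14108/10⌋ = 10 → K.
Square: lon ⌊0.77195/2⌋ = 0; lat ⌊2.14108/1⌋ = 2.
Subsquare: lon ⌊0.77195/0.0833333⌋ = 9 → j; lat ⌊0.14108/0.0416667⌋ = 3 → d.
Extended square: lon ⌊0.02195/0.00833333⌋ = 2; lat ⌊0.01608/0.00416667⌋ = 3.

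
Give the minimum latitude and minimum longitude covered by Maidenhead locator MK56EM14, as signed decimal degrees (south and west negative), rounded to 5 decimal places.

Field M=12, K=10: +12·20° lon, +10·10° lat → SW at lon 60°, lat 10°.
Square 5, 6: +5·2° lon, +6·1° lat → SW at lon 70°, lat 16°.
Subsquare e=4, m=12: +4·0.0833333° lon, +12·0.0416667° lat → SW at lon 70.3333°, lat 16.5°.
Extended square 1, 4: +1·0.00833333° lon, +4·0.00416667° lat → SW at lon 70.3417°, lat 16.5167°.
latitude 16.51667, longitude 70.34167.

16.51667, 70.34167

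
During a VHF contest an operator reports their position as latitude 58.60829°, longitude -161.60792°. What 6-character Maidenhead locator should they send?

AO98eo

Add 180° to longitude and 90° to latitude: 18.3921, 148.6083.
Field: 18.3921/20 → 0 → A, 148.6083/10 → 14 → O; chars AO.
Square: 18.3921/2 → 9, 8.6083/1 → 8; chars 98.
Subsquare: 0.3921/0.0833333 → 4 → e, 0.6083/0.0416667 → 14 → o; chars eo.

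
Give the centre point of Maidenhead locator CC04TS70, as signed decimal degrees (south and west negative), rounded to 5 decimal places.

Field C=2, C=2: +2·20° lon, +2·10° lat → SW at lon -140°, lat -70°.
Square 0, 4: +0·2° lon, +4·1° lat → SW at lon -140°, lat -66°.
Subsquare t=19, s=18: +19·0.0833333° lon, +18·0.0416667° lat → SW at lon -138.417°, lat -65.25°.
Extended square 7, 0: +7·0.00833333° lon, +0·0.00416667° lat → SW at lon -138.358°, lat -65.25°.
Cell spans 0.00833333° lon × 0.00416667° lat. Centre is SW corner plus half of each.
latitude -65.24792, longitude -138.35417.

-65.24792, -138.35417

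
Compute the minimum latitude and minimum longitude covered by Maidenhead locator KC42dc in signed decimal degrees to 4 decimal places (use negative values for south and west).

Field K=10, C=2: +10·20° lon, +2·10° lat → SW at lon 20°, lat -70°.
Square 4, 2: +4·2° lon, +2·1° lat → SW at lon 28°, lat -68°.
Subsquare d=3, c=2: +3·0.0833333° lon, +2·0.0416667° lat → SW at lon 28.25°, lat -67.9167°.
latitude -67.9167, longitude 28.2500.

-67.9167, 28.2500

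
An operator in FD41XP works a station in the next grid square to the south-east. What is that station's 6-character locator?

Longitude subsquare x = 23; +1 → 24, wraps to 0 = a, carry into square.
Longitude square 4; +1 → 5.
Latitude subsquare p = 15; −1 → 14 = o.

FD51ao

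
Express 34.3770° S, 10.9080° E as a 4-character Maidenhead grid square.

Shift to the Maidenhead origin (180°W, 90°S): lon 190.91, lat 55.62.
Field (20°×10°, letters A–R): 190.91/20 → 9 → J, 55.62/10 → 5 → F; chars JF.
Square (2°×1°, digits 0–9): 10.91/2 → 5, 5.62/1 → 5; chars 55.

JF55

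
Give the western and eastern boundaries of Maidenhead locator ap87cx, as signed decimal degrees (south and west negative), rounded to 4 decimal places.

Field A=0, P=15: +0·20° lon, +15·10° lat → SW at lon -180°, lat 60°.
Square 8, 7: +8·2° lon, +7·1° lat → SW at lon -164°, lat 67°.
Subsquare c=2, x=23: +2·0.0833333° lon, +23·0.0416667° lat → SW at lon -163.833°, lat 67.9583°.
Cell spans 0.0833333° lon × 0.0416667° lat.
west -163.8333, east -163.7500.

-163.8333, -163.7500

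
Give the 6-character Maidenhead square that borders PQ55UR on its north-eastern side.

PQ55vs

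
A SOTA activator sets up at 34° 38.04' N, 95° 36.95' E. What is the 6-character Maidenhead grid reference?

Offset from 180°W / 90°S: lon 275.6158°, lat 124.6340°.
Field: lon ⌊275.6158/20⌋ = 13 → N; lat ⌊124.6340/10⌋ = 12 → M.
Square: lon ⌊15.6158/2⌋ = 7; lat ⌊4.6340/1⌋ = 4.
Subsquare: lon ⌊1.6158/0.0833333⌋ = 19 → t; lat ⌊0.6340/0.0416667⌋ = 15 → p.

NM74tp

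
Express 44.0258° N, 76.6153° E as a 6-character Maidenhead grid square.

MN84ha

Shift to the Maidenhead origin (180°W, 90°S): lon 256.6153, lat 134.0258.
Field: 256.6153/20 → 12 → M, 134.0258/10 → 13 → N; chars MN.
Square: 16.6153/2 → 8, 4.0258/1 → 4; chars 84.
Subsquare: 0.6153/0.0833333 → 7 → h, 0.0258/0.0416667 → 0 → a; chars ha.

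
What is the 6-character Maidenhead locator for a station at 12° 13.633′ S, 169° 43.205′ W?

Offset from 180°W / 90°S: lon 10.2799°, lat 77.7728°.
Field: 10.2799/20 → 0 → A, 77.7728/10 → 7 → H; chars AH.
Square: 10.2799/2 → 5, 7.7728/1 → 7; chars 57.
Subsquare: 0.2799/0.0833333 → 3 → d, 0.7728/0.0416667 → 18 → s; chars ds.

AH57ds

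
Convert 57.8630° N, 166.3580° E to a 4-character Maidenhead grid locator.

RO37

Offset from 180°W / 90°S: lon 346.36°, lat 147.86°.
Field (20°×10°, letters A–R): 346.36/20 → 17 → R, 147.86/10 → 14 → O; chars RO.
Square (2°×1°, digits 0–9): 6.36/2 → 3, 7.86/1 → 7; chars 37.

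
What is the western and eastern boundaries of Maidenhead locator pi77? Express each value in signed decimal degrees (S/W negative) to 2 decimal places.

134.00, 136.00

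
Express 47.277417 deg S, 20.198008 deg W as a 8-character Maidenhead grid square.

Offset from 180°W / 90°S: lon 159.80199°, lat 42.72258°.
Field: lon ⌊159.80199/20⌋ = 7 → H; lat ⌊42.72258/10⌋ = 4 → E.
Square: lon ⌊19.80199/2⌋ = 9; lat ⌊2.72258/1⌋ = 2.
Subsquare: lon ⌊1.80199/0.0833333⌋ = 21 → v; lat ⌊0.72258/0.0416667⌋ = 17 → r.
Extended square: lon ⌊0.05199/0.00833333⌋ = 6; lat ⌊0.01425/0.00416667⌋ = 3.

HE92vr63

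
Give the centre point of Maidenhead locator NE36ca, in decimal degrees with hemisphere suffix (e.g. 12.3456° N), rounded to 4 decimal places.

43.9792° S, 86.2083° E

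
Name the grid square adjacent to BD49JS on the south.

Latitude subsquare s = 18; −1 → 17 = r.
The longitude characters are unchanged.

BD49jr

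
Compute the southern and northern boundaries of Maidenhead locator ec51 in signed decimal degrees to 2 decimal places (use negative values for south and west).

-69.00, -68.00

Field E=4, C=2: +4·20° lon, +2·10° lat → SW at lon -100°, lat -70°.
Square 5, 1: +5·2° lon, +1·1° lat → SW at lon -90°, lat -69°.
Cell spans 2° lon × 1° lat.
south -69.00, north -68.00.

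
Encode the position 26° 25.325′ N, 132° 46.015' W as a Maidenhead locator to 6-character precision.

CL36ok

Offset from 180°W / 90°S: lon 47.2331°, lat 116.4221°.
Field: lon ⌊47.2331/20⌋ = 2 → C; lat ⌊116.4221/10⌋ = 11 → L.
Square: lon ⌊7.2331/2⌋ = 3; lat ⌊6.4221/1⌋ = 6.
Subsquare: lon ⌊1.2331/0.0833333⌋ = 14 → o; lat ⌊0.4221/0.0416667⌋ = 10 → k.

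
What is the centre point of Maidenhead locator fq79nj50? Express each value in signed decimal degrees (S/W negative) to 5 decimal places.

Field F=5, Q=16: +5·20° lon, +16·10° lat → SW at lon -80°, lat 70°.
Square 7, 9: +7·2° lon, +9·1° lat → SW at lon -66°, lat 79°.
Subsquare n=13, j=9: +13·0.0833333° lon, +9·0.0416667° lat → SW at lon -64.9167°, lat 79.375°.
Extended square 5, 0: +5·0.00833333° lon, +0·0.00416667° lat → SW at lon -64.875°, lat 79.375°.
Cell spans 0.00833333° lon × 0.00416667° lat. Centre is SW corner plus half of each.
latitude 79.37708, longitude -64.87083.

79.37708, -64.87083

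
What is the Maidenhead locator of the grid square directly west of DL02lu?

Longitude subsquare l = 11; −1 → 10 = k.
The latitude characters are unchanged.

DL02ku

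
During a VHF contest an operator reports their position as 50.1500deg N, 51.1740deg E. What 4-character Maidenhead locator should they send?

Offset from 180°W / 90°S: lon 231.17°, lat 140.15°.
Field: lon ⌊231.17/20⌋ = 11 → L; lat ⌊140.15/10⌋ = 14 → O.
Square: lon ⌊11.17/2⌋ = 5; lat ⌊0.15/1⌋ = 0.

LO50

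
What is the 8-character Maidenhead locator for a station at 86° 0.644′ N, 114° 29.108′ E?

Shift to the Maidenhead origin (180°W, 90°S): lon 294.48513, lat 176.01073.
Field (20°×10°, letters A–R): lon ⌊294.48513/20⌋ = 14 → O; lat ⌊176.01073/10⌋ = 17 → R.
Square (2°×1°, digits 0–9): lon ⌊14.48513/2⌋ = 7; lat ⌊6.01073/1⌋ = 6.
Subsquare (5′×2.5′, letters a–x): lon ⌊0.48513/0.0833333⌋ = 5 → f; lat ⌊0.01073/0.0416667⌋ = 0 → a.
Extended square (30″×15″, digits 0–9): lon ⌊0.06847/0.00833333⌋ = 8; lat ⌊0.01073/0.00416667⌋ = 2.

OR76fa82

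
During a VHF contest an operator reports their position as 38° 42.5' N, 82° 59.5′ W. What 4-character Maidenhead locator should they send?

Shift to the Maidenhead origin (180°W, 90°S): lon 97.01, lat 128.71.
Field (20°×10°, letters A–R): lon ⌊97.01/20⌋ = 4 → E; lat ⌊128.71/10⌋ = 12 → M.
Square (2°×1°, digits 0–9): lon ⌊17.01/2⌋ = 8; lat ⌊8.71/1⌋ = 8.

EM88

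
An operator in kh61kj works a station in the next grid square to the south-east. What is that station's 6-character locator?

Longitude subsquare k = 10; +1 → 11 = l.
Latitude subsquare j = 9; −1 → 8 = i.

KH61li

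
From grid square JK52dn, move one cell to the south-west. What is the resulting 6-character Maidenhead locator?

JK52cm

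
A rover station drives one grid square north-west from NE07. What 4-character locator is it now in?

Longitude square 0; −1 → -1, wraps to 9, carry into field.
Longitude field N = 13; −1 → 12 = M.
Latitude square 7; +1 → 8.

ME98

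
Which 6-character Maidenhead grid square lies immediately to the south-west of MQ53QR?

MQ53pq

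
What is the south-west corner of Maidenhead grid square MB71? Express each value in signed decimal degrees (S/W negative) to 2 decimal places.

-79.00, 74.00

Field M=12, B=1: +12·20° lon, +1·10° lat → SW at lon 60°, lat -80°.
Square 7, 1: +7·2° lon, +1·1° lat → SW at lon 74°, lat -79°.
latitude -79.00, longitude 74.00.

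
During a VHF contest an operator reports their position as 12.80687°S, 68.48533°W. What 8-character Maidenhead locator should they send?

FH57se16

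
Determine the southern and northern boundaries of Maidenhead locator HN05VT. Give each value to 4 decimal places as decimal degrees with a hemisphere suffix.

45.7917° N, 45.8333° N

Field H=7, N=13: +7·20° lon, +13·10° lat → SW at lon -40°, lat 40°.
Square 0, 5: +0·2° lon, +5·1° lat → SW at lon -40°, lat 45°.
Subsquare v=21, t=19: +21·0.0833333° lon, +19·0.0416667° lat → SW at lon -38.25°, lat 45.7917°.
Cell spans 0.0833333° lon × 0.0416667° lat.
south 45.7917° N, north 45.8333° N.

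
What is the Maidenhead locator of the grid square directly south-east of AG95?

Longitude square 9; +1 → 10, wraps to 0, carry into field.
Longitude field A = 0; +1 → 1 = B.
Latitude square 5; −1 → 4.

BG04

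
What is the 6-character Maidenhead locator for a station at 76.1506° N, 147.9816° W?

Offset from 180°W / 90°S: lon 32.0184°, lat 166.1506°.
Field: lon ⌊32.0184/20⌋ = 1 → B; lat ⌊166.1506/10⌋ = 16 → Q.
Square: lon ⌊12.0184/2⌋ = 6; lat ⌊6.1506/1⌋ = 6.
Subsquare: lon ⌊0.0184/0.0833333⌋ = 0 → a; lat ⌊0.1506/0.0416667⌋ = 3 → d.

BQ66ad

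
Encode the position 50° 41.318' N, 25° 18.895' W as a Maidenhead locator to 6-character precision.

Shift to the Maidenhead origin (180°W, 90°S): lon 154.6851, lat 140.6886.
Field: 154.6851/20 → 7 → H, 140.6886/10 → 14 → O; chars HO.
Square: 14.6851/2 → 7, 0.6886/1 → 0; chars 70.
Subsquare: 0.6851/0.0833333 → 8 → i, 0.6886/0.0416667 → 16 → q; chars iq.

HO70iq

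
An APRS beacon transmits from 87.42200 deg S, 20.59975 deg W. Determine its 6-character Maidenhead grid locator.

HA92qn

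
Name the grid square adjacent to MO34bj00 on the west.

Longitude extended square 0; −1 → -1, wraps to 9, carry into subsquare.
Longitude subsquare b = 1; −1 → 0 = a.
The latitude characters are unchanged.

MO34aj90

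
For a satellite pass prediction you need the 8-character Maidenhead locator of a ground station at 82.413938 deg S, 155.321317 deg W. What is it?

BA27io10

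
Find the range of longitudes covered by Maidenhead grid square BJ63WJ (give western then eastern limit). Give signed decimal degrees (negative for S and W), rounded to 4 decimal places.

Field B=1, J=9: +1·20° lon, +9·10° lat → SW at lon -160°, lat 0°.
Square 6, 3: +6·2° lon, +3·1° lat → SW at lon -148°, lat 3°.
Subsquare w=22, j=9: +22·0.0833333° lon, +9·0.0416667° lat → SW at lon -146.167°, lat 3.375°.
Cell spans 0.0833333° lon × 0.0416667° lat.
west -146.1667, east -146.0833.

-146.1667, -146.0833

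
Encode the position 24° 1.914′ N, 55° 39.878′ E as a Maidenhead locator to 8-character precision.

LL74ta97

Offset from 180°W / 90°S: lon 235.66463°, lat 114.03190°.
Field: lon ⌊235.66463/20⌋ = 11 → L; lat ⌊114.03190/10⌋ = 11 → L.
Square: lon ⌊15.66463/2⌋ = 7; lat ⌊4.03190/1⌋ = 4.
Subsquare: lon ⌊1.66463/0.0833333⌋ = 19 → t; lat ⌊0.03190/0.0416667⌋ = 0 → a.
Extended square: lon ⌊0.08130/0.00833333⌋ = 9; lat ⌊0.03190/0.00416667⌋ = 7.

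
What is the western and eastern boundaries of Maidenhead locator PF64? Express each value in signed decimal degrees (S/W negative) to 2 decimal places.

Field P=15, F=5: +15·20° lon, +5·10° lat → SW at lon 120°, lat -40°.
Square 6, 4: +6·2° lon, +4·1° lat → SW at lon 132°, lat -36°.
Cell spans 2° lon × 1° lat.
west 132.00, east 134.00.

132.00, 134.00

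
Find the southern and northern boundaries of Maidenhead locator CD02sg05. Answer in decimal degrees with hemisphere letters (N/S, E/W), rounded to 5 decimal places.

Field C=2, D=3: +2·20° lon, +3·10° lat → SW at lon -140°, lat -60°.
Square 0, 2: +0·2° lon, +2·1° lat → SW at lon -140°, lat -58°.
Subsquare s=18, g=6: +18·0.0833333° lon, +6·0.0416667° lat → SW at lon -138.5°, lat -57.75°.
Extended square 0, 5: +0·0.00833333° lon, +5·0.00416667° lat → SW at lon -138.5°, lat -57.7292°.
Cell spans 0.00833333° lon × 0.00416667° lat.
south 57.72917° S, north 57.72500° S.

57.72917° S, 57.72500° S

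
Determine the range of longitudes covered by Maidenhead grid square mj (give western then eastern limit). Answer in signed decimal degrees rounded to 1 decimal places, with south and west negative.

Field M=12, J=9: +12·20° lon, +9·10° lat → SW at lon 60°, lat 0°.
Cell spans 20° lon × 10° lat.
west 60.0, east 80.0.

60.0, 80.0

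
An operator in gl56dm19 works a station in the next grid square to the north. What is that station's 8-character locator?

GL56dn10

Latitude extended square 9; +1 → 10, wraps to 0, carry into subsquare.
Latitude subsquare m = 12; +1 → 13 = n.
The longitude characters are unchanged.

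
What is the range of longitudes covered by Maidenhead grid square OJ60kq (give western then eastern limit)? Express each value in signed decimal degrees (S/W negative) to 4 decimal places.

112.8333, 112.9167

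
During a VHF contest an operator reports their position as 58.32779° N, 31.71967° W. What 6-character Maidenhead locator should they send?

HO48dh

Offset from 180°W / 90°S: lon 148.2803°, lat 148.3278°.
Field: 148.2803/20 → 7 → H, 148.3278/10 → 14 → O; chars HO.
Square: 8.2803/2 → 4, 8.3278/1 → 8; chars 48.
Subsquare: 0.2803/0.0833333 → 3 → d, 0.3278/0.0416667 → 7 → h; chars dh.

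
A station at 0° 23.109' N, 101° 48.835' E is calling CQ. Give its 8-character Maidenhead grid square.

Add 180° to longitude and 90° to latitude: 281.81392, 90.38515.
Field (20°×10°, letters A–R): lon ⌊281.81392/20⌋ = 14 → O; lat ⌊90.38515/10⌋ = 9 → J.
Square (2°×1°, digits 0–9): lon ⌊1.81392/2⌋ = 0; lat ⌊0.38515/1⌋ = 0.
Subsquare (5′×2.5′, letters a–x): lon ⌊1.81392/0.0833333⌋ = 21 → v; lat ⌊0.38515/0.0416667⌋ = 9 → j.
Extended square (30″×15″, digits 0–9): lon ⌊0.06392/0.00833333⌋ = 7; lat ⌊0.01015/0.00416667⌋ = 2.

OJ00vj72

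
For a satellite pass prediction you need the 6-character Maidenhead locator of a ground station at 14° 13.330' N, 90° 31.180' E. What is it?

Shift to the Maidenhead origin (180°W, 90°S): lon 270.5197, lat 104.2222.
Field: lon ⌊270.5197/20⌋ = 13 → N; lat ⌊104.2222/10⌋ = 10 → K.
Square: lon ⌊10.5197/2⌋ = 5; lat ⌊4.2222/1⌋ = 4.
Subsquare: lon ⌊0.5197/0.0833333⌋ = 6 → g; lat ⌊0.2222/0.0416667⌋ = 5 → f.

NK54gf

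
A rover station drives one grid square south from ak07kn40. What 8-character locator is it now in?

AK07km49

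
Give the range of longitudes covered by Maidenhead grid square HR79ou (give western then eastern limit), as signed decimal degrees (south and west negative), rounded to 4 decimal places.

-24.8333, -24.7500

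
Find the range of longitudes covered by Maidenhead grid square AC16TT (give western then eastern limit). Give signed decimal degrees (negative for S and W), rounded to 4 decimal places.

-176.4167, -176.3333

Field A=0, C=2: +0·20° lon, +2·10° lat → SW at lon -180°, lat -70°.
Square 1, 6: +1·2° lon, +6·1° lat → SW at lon -178°, lat -64°.
Subsquare t=19, t=19: +19·0.0833333° lon, +19·0.0416667° lat → SW at lon -176.417°, lat -63.2083°.
Cell spans 0.0833333° lon × 0.0416667° lat.
west -176.4167, east -176.3333.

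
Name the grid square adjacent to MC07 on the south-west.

Longitude square 0; −1 → -1, wraps to 9, carry into field.
Longitude field M = 12; −1 → 11 = L.
Latitude square 7; −1 → 6.

LC96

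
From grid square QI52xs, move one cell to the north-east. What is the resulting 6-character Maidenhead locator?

Longitude subsquare x = 23; +1 → 24, wraps to 0 = a, carry into square.
Longitude square 5; +1 → 6.
Latitude subsquare s = 18; +1 → 19 = t.

QI62at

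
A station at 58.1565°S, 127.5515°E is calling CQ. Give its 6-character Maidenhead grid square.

PD31su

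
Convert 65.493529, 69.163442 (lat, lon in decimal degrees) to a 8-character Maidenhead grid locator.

MP45nl98

Offset from 180°W / 90°S: lon 249.16344°, lat 155.49353°.
Field (20°×10°, letters A–R): 249.16344/20 → 12 → M, 155.49353/10 → 15 → P; chars MP.
Square (2°×1°, digits 0–9): 9.16344/2 → 4, 5.49353/1 → 5; chars 45.
Subsquare (5′×2.5′, letters a–x): 1.16344/0.0833333 → 13 → n, 0.49353/0.0416667 → 11 → l; chars nl.
Extended square (30″×15″, digits 0–9): 0.08011/0.00833333 → 9, 0.03520/0.00416667 → 8; chars 98.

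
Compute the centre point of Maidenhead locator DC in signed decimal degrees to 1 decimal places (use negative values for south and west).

-65.0, -110.0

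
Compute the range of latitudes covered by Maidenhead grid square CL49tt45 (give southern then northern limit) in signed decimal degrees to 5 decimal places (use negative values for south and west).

29.81250, 29.81667

Field C=2, L=11: +2·20° lon, +11·10° lat → SW at lon -140°, lat 20°.
Square 4, 9: +4·2° lon, +9·1° lat → SW at lon -132°, lat 29°.
Subsquare t=19, t=19: +19·0.0833333° lon, +19·0.0416667° lat → SW at lon -130.417°, lat 29.7917°.
Extended square 4, 5: +4·0.00833333° lon, +5·0.00416667° lat → SW at lon -130.383°, lat 29.8125°.
Cell spans 0.00833333° lon × 0.00416667° lat.
south 29.81250, north 29.81667.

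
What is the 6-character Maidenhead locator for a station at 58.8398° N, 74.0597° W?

FO28xu

Add 180° to longitude and 90° to latitude: 105.9403, 148.8398.
Field: lon ⌊105.9403/20⌋ = 5 → F; lat ⌊148.8398/10⌋ = 14 → O.
Square: lon ⌊5.9403/2⌋ = 2; lat ⌊8.8398/1⌋ = 8.
Subsquare: lon ⌊1.9403/0.0833333⌋ = 23 → x; lat ⌊0.8398/0.0416667⌋ = 20 → u.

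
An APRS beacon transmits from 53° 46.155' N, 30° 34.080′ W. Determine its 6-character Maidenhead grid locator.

HO43rs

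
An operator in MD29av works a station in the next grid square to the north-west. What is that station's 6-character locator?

Longitude subsquare a = 0; −1 → -1, wraps to 23 = x, carry into square.
Longitude square 2; −1 → 1.
Latitude subsquare v = 21; +1 → 22 = w.

MD19xw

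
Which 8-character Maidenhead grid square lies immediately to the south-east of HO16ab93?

Longitude extended square 9; +1 → 10, wraps to 0, carry into subsquare.
Longitude subsquare a = 0; +1 → 1 = b.
Latitude extended square 3; −1 → 2.

HO16bb02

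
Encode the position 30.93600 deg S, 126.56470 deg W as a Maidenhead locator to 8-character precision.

CF69rb25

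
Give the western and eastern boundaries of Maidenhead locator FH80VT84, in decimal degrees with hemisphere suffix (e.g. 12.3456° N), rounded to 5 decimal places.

Field F=5, H=7: +5·20° lon, +7·10° lat → SW at lon -80°, lat -20°.
Square 8, 0: +8·2° lon, +0·1° lat → SW at lon -64°, lat -20°.
Subsquare v=21, t=19: +21·0.0833333° lon, +19·0.0416667° lat → SW at lon -62.25°, lat -19.2083°.
Extended square 8, 4: +8·0.00833333° lon, +4·0.00416667° lat → SW at lon -62.1833°, lat -19.1917°.
Cell spans 0.00833333° lon × 0.00416667° lat.
west 62.18333° W, east 62.17500° W.

62.18333° W, 62.17500° W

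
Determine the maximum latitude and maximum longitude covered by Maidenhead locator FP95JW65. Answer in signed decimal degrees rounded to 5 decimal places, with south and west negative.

Field F=5, P=15: +5·20° lon, +15·10° lat → SW at lon -80°, lat 60°.
Square 9, 5: +9·2° lon, +5·1° lat → SW at lon -62°, lat 65°.
Subsquare j=9, w=22: +9·0.0833333° lon, +22·0.0416667° lat → SW at lon -61.25°, lat 65.9167°.
Extended square 6, 5: +6·0.00833333° lon, +5·0.00416667° lat → SW at lon -61.2°, lat 65.9375°.
Cell spans 0.00833333° lon × 0.00416667° lat. NE corner is SW corner plus one full cell.
latitude 65.94167, longitude -61.19167.

65.94167, -61.19167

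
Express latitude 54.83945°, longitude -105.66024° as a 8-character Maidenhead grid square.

DO74eu01

Add 180° to longitude and 90° to latitude: 74.33976, 144.83945.
Field: lon ⌊74.33976/20⌋ = 3 → D; lat ⌊144.83945/10⌋ = 14 → O.
Square: lon ⌊14.33976/2⌋ = 7; lat ⌊4.83945/1⌋ = 4.
Subsquare: lon ⌊0.33976/0.0833333⌋ = 4 → e; lat ⌊0.83945/0.0416667⌋ = 20 → u.
Extended square: lon ⌊0.00643/0.00833333⌋ = 0; lat ⌊0.00612/0.00416667⌋ = 1.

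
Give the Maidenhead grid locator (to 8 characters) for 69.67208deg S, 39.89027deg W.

Offset from 180°W / 90°S: lon 140.10973°, lat 20.32792°.
Field (20°×10°, letters A–R): lon ⌊140.10973/20⌋ = 7 → H; lat ⌊20.32792/10⌋ = 2 → C.
Square (2°×1°, digits 0–9): lon ⌊0.10973/2⌋ = 0; lat ⌊0.32792/1⌋ = 0.
Subsquare (5′×2.5′, letters a–x): lon ⌊0.10973/0.0833333⌋ = 1 → b; lat ⌊0.32792/0.0416667⌋ = 7 → h.
Extended square (30″×15″, digits 0–9): lon ⌊0.02640/0.00833333⌋ = 3; lat ⌊0.03625/0.00416667⌋ = 8.

HC00bh38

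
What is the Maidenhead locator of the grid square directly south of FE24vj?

FE24vi

Latitude subsquare j = 9; −1 → 8 = i.
The longitude characters are unchanged.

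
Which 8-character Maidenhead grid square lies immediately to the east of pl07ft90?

PL07gt00

Longitude extended square 9; +1 → 10, wraps to 0, carry into subsquare.
Longitude subsquare f = 5; +1 → 6 = g.
The latitude characters are unchanged.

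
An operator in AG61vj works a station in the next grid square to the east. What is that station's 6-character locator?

Longitude subsquare v = 21; +1 → 22 = w.
The latitude characters are unchanged.

AG61wj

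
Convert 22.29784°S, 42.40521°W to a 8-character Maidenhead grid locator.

GG87tq18

Shift to the Maidenhead origin (180°W, 90°S): lon 137.59479, lat 67.70216.
Field: lon ⌊137.59479/20⌋ = 6 → G; lat ⌊67.70216/10⌋ = 6 → G.
Square: lon ⌊17.59479/2⌋ = 8; lat ⌊7.70216/1⌋ = 7.
Subsquare: lon ⌊1.59479/0.0833333⌋ = 19 → t; lat ⌊0.70216/0.0416667⌋ = 16 → q.
Extended square: lon ⌊0.01146/0.00833333⌋ = 1; lat ⌊0.03549/0.00416667⌋ = 8.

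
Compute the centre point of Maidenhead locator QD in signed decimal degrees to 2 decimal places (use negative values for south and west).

Field Q=16, D=3: +16·20° lon, +3·10° lat → SW at lon 140°, lat -60°.
Cell spans 20° lon × 10° lat. Centre is SW corner plus half of each.
latitude -55.00, longitude 150.00.

-55.00, 150.00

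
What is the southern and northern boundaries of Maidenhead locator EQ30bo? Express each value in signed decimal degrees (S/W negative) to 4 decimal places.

70.5833, 70.6250

Field E=4, Q=16: +4·20° lon, +16·10° lat → SW at lon -100°, lat 70°.
Square 3, 0: +3·2° lon, +0·1° lat → SW at lon -94°, lat 70°.
Subsquare b=1, o=14: +1·0.0833333° lon, +14·0.0416667° lat → SW at lon -93.9167°, lat 70.5833°.
Cell spans 0.0833333° lon × 0.0416667° lat.
south 70.5833, north 70.6250.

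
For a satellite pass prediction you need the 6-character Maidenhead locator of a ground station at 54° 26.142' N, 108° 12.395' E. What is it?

Shift to the Maidenhead origin (180°W, 90°S): lon 288.2066, lat 144.4357.
Field: lon ⌊288.2066/20⌋ = 14 → O; lat ⌊144.4357/10⌋ = 14 → O.
Square: lon ⌊8.2066/2⌋ = 4; lat ⌊4.4357/1⌋ = 4.
Subsquare: lon ⌊0.2066/0.0833333⌋ = 2 → c; lat ⌊0.4357/0.0416667⌋ = 10 → k.

OO44ck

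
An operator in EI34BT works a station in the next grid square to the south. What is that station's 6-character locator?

EI34bs

Latitude subsquare t = 19; −1 → 18 = s.
The longitude characters are unchanged.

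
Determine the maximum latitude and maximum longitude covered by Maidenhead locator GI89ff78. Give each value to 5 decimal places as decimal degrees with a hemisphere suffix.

0.75417° S, 43.51667° W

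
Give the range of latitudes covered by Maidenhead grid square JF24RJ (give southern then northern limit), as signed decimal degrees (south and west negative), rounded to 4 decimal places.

-35.6250, -35.5833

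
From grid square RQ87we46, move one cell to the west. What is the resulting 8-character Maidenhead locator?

Longitude extended square 4; −1 → 3.
The latitude characters are unchanged.

RQ87we36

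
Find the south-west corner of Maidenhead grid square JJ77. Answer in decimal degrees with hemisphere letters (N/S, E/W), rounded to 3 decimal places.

Field J=9, J=9: +9·20° lon, +9·10° lat → SW at lon 0°, lat 0°.
Square 7, 7: +7·2° lon, +7·1° lat → SW at lon 14°, lat 7°.
latitude 7.000° N, longitude 14.000° E.

7.000° N, 14.000° E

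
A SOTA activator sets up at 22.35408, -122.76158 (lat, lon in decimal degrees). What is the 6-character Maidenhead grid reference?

CL82oi

Offset from 180°W / 90°S: lon 57.2384°, lat 112.3541°.
Field (20°×10°, letters A–R): 57.2384/20 → 2 → C, 112.3541/10 → 11 → L; chars CL.
Square (2°×1°, digits 0–9): 17.2384/2 → 8, 2.3541/1 → 2; chars 82.
Subsquare (5′×2.5′, letters a–x): 1.2384/0.0833333 → 14 → o, 0.3541/0.0416667 → 8 → i; chars oi.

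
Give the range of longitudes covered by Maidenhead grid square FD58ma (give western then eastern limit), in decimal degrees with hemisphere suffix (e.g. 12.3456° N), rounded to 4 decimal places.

69.0000° W, 68.9167° W

Field F=5, D=3: +5·20° lon, +3·10° lat → SW at lon -80°, lat -60°.
Square 5, 8: +5·2° lon, +8·1° lat → SW at lon -70°, lat -52°.
Subsquare m=12, a=0: +12·0.0833333° lon, +0·0.0416667° lat → SW at lon -69°, lat -52°.
Cell spans 0.0833333° lon × 0.0416667° lat.
west 69.0000° W, east 68.9167° W.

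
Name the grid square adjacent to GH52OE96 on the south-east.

GH52pe05

Longitude extended square 9; +1 → 10, wraps to 0, carry into subsquare.
Longitude subsquare o = 14; +1 → 15 = p.
Latitude extended square 6; −1 → 5.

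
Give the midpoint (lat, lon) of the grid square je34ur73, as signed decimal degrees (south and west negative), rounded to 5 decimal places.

-45.27708, 7.72917

Field J=9, E=4: +9·20° lon, +4·10° lat → SW at lon 0°, lat -50°.
Square 3, 4: +3·2° lon, +4·1° lat → SW at lon 6°, lat -46°.
Subsquare u=20, r=17: +20·0.0833333° lon, +17·0.0416667° lat → SW at lon 7.66667°, lat -45.2917°.
Extended square 7, 3: +7·0.00833333° lon, +3·0.00416667° lat → SW at lon 7.725°, lat -45.2792°.
Cell spans 0.00833333° lon × 0.00416667° lat. Centre is SW corner plus half of each.
latitude -45.27708, longitude 7.72917.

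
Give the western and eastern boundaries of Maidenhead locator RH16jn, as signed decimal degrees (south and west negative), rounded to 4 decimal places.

162.7500, 162.8333

Field R=17, H=7: +17·20° lon, +7·10° lat → SW at lon 160°, lat -20°.
Square 1, 6: +1·2° lon, +6·1° lat → SW at lon 162°, lat -14°.
Subsquare j=9, n=13: +9·0.0833333° lon, +13·0.0416667° lat → SW at lon 162.75°, lat -13.4583°.
Cell spans 0.0833333° lon × 0.0416667° lat.
west 162.7500, east 162.8333.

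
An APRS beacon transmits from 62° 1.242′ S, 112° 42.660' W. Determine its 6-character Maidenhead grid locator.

Offset from 180°W / 90°S: lon 67.2890°, lat 27.9793°.
Field (20°×10°, letters A–R): 67.2890/20 → 3 → D, 27.9793/10 → 2 → C; chars DC.
Square (2°×1°, digits 0–9): 7.2890/2 → 3, 7.9793/1 → 7; chars 37.
Subsquare (5′×2.5′, letters a–x): 1.2890/0.0833333 → 15 → p, 0.9793/0.0416667 → 23 → x; chars px.

DC37px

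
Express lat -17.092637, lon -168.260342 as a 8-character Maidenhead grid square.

Shift to the Maidenhead origin (180°W, 90°S): lon 11.73966, lat 72.90736.
Field: 11.73966/20 → 0 → A, 72.90736/10 → 7 → H; chars AH.
Square: 11.73966/2 → 5, 2.90736/1 → 2; chars 52.
Subsquare: 1.73966/0.0833333 → 20 → u, 0.90736/0.0416667 → 21 → v; chars uv.
Extended square: 0.07299/0.00833333 → 8, 0.03236/0.00416667 → 7; chars 87.

AH52uv87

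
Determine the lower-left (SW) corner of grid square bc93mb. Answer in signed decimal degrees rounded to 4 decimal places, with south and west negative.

Field B=1, C=2: +1·20° lon, +2·10° lat → SW at lon -160°, lat -70°.
Square 9, 3: +9·2° lon, +3·1° lat → SW at lon -142°, lat -67°.
Subsquare m=12, b=1: +12·0.0833333° lon, +1·0.0416667° lat → SW at lon -141°, lat -66.9583°.
latitude -66.9583, longitude -141.0000.

-66.9583, -141.0000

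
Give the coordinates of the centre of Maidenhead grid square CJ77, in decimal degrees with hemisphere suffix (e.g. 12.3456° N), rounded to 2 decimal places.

Field C=2, J=9: +2·20° lon, +9·10° lat → SW at lon -140°, lat 0°.
Square 7, 7: +7·2° lon, +7·1° lat → SW at lon -126°, lat 7°.
Cell spans 2° lon × 1° lat. Centre is SW corner plus half of each.
latitude 7.50° N, longitude 125.00° W.

7.50° N, 125.00° W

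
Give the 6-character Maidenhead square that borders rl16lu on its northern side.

Latitude subsquare u = 20; +1 → 21 = v.
The longitude characters are unchanged.

RL16lv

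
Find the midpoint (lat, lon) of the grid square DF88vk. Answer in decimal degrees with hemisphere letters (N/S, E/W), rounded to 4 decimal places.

31.5625° S, 102.2083° W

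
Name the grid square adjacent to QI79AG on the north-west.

QI69xh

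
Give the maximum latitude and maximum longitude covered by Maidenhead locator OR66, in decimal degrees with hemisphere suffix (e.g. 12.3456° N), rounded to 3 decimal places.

Field O=14, R=17: +14·20° lon, +17·10° lat → SW at lon 100°, lat 80°.
Square 6, 6: +6·2° lon, +6·1° lat → SW at lon 112°, lat 86°.
Cell spans 2° lon × 1° lat. NE corner is SW corner plus one full cell.
latitude 87.000° N, longitude 114.000° E.

87.000° N, 114.000° E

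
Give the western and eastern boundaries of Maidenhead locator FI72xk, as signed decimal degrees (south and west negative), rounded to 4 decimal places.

-64.0833, -64.0000

Field F=5, I=8: +5·20° lon, +8·10° lat → SW at lon -80°, lat -10°.
Square 7, 2: +7·2° lon, +2·1° lat → SW at lon -66°, lat -8°.
Subsquare x=23, k=10: +23·0.0833333° lon, +10·0.0416667° lat → SW at lon -64.0833°, lat -7.58333°.
Cell spans 0.0833333° lon × 0.0416667° lat.
west -64.0833, east -64.0000.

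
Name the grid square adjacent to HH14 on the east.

HH24

Longitude square 1; +1 → 2.
The latitude characters are unchanged.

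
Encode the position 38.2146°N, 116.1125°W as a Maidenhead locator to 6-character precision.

DM18wf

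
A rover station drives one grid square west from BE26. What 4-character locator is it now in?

Longitude square 2; −1 → 1.
The latitude characters are unchanged.

BE16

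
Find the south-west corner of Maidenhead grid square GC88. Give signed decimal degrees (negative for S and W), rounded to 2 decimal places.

-62.00, -44.00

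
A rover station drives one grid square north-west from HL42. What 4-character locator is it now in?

Longitude square 4; −1 → 3.
Latitude square 2; +1 → 3.

HL33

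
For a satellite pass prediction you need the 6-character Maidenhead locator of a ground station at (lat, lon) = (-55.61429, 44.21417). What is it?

LD24cj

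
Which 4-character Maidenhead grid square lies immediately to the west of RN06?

QN96

Longitude square 0; −1 → -1, wraps to 9, carry into field.
Longitude field R = 17; −1 → 16 = Q.
The latitude characters are unchanged.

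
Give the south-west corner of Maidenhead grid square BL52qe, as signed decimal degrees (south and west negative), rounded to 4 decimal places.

22.1667, -148.6667

Field B=1, L=11: +1·20° lon, +11·10° lat → SW at lon -160°, lat 20°.
Square 5, 2: +5·2° lon, +2·1° lat → SW at lon -150°, lat 22°.
Subsquare q=16, e=4: +16·0.0833333° lon, +4·0.0416667° lat → SW at lon -148.667°, lat 22.1667°.
latitude 22.1667, longitude -148.6667.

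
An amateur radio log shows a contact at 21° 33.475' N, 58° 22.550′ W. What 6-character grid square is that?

GL01tn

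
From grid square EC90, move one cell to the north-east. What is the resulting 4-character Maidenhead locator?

FC01

Longitude square 9; +1 → 10, wraps to 0, carry into field.
Longitude field E = 4; +1 → 5 = F.
Latitude square 0; +1 → 1.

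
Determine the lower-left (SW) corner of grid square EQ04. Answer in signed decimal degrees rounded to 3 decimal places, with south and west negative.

Field E=4, Q=16: +4·20° lon, +16·10° lat → SW at lon -100°, lat 70°.
Square 0, 4: +0·2° lon, +4·1° lat → SW at lon -100°, lat 74°.
latitude 74.000, longitude -100.000.

74.000, -100.000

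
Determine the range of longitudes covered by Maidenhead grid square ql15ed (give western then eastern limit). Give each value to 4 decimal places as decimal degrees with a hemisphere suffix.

Field Q=16, L=11: +16·20° lon, +11·10° lat → SW at lon 140°, lat 20°.
Square 1, 5: +1·2° lon, +5·1° lat → SW at lon 142°, lat 25°.
Subsquare e=4, d=3: +4·0.0833333° lon, +3·0.0416667° lat → SW at lon 142.333°, lat 25.125°.
Cell spans 0.0833333° lon × 0.0416667° lat.
west 142.3333° E, east 142.4167° E.

142.3333° E, 142.4167° E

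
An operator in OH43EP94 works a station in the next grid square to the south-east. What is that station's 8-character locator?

OH43fp03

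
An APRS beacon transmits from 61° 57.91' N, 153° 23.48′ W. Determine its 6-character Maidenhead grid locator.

BP31hx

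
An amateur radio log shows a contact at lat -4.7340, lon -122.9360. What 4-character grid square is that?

CI85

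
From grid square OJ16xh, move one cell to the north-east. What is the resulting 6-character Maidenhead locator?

OJ26ai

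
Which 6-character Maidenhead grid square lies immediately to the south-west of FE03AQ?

EE93xp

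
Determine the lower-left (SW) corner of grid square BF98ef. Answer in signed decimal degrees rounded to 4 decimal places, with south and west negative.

-31.7917, -141.6667

Field B=1, F=5: +1·20° lon, +5·10° lat → SW at lon -160°, lat -40°.
Square 9, 8: +9·2° lon, +8·1° lat → SW at lon -142°, lat -32°.
Subsquare e=4, f=5: +4·0.0833333° lon, +5·0.0416667° lat → SW at lon -141.667°, lat -31.7917°.
latitude -31.7917, longitude -141.6667.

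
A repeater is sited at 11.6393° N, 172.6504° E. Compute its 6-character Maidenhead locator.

RK61hp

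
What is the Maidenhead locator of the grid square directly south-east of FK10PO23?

Longitude extended square 2; +1 → 3.
Latitude extended square 3; −1 → 2.

FK10po32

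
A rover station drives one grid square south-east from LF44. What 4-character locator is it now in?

LF53

Longitude square 4; +1 → 5.
Latitude square 4; −1 → 3.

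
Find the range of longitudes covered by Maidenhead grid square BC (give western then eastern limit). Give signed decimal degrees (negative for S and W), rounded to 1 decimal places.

Field B=1, C=2: +1·20° lon, +2·10° lat → SW at lon -160°, lat -70°.
Cell spans 20° lon × 10° lat.
west -160.0, east -140.0.

-160.0, -140.0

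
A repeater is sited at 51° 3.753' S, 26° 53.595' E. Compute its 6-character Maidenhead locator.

KD38kw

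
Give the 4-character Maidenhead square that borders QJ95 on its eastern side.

Longitude square 9; +1 → 10, wraps to 0, carry into field.
Longitude field Q = 16; +1 → 17 = R.
The latitude characters are unchanged.

RJ05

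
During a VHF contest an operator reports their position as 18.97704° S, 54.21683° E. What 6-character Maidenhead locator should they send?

LH71ca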